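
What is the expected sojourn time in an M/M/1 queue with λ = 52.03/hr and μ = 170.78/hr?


W = 1/(μ−λ) = 1/(170.78 − 52.03) = 1/118.75 = 0.008421 hr

Final: 0.008421 hr


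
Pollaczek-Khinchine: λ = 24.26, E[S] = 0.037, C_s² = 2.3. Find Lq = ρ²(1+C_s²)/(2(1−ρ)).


ρ = λ·E[S] = 24.26·0.037 = 0.8976
Lq = ρ²(1+C_s²)/(2(1−ρ)) = 0.8057·(1+2.3)/(2·0.1024)
= 0.8057·3.3000/0.2048 = 12.98536

Final: 12.98536


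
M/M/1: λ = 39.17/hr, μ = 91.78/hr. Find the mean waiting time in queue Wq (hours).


ρ = 39.17/91.78 = 0.4268
Wq = ρ/(μ−λ) = 0.4268/(91.78 − 39.17) = 0.4268/52.61 = 0.008112 hr

Final: 0.008112 hr


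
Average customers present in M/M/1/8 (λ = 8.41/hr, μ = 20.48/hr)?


ρ = 8.41/20.48 = 0.4106
L = ρ[1 − (K+1)ρ^K + Kρ^(K+1)] / [(1−ρ)(1−ρ^(K+1))]
Numerator: 0.4106·(1 − 9·0.0008086 + 8·0.0003320) = 0.408747
Denominator: (0.5894)·(0.999668) = 0.589160
L = 0.408747/0.589160 = 0.6938

Final: 0.6938


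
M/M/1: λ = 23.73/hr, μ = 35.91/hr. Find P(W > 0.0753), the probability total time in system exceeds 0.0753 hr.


W ~ Exponential(μ−λ) for M/M/1.
μ − λ = 35.91 − 23.73 = 12.1800
P(W > t) = e^{−(μ−λ)t} = e^{−0.9172} = 0.399655

Final: 0.399655


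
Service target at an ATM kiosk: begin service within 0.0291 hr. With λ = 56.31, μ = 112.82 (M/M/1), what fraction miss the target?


ρ = 56.31/112.82 = 0.4991
P(Wq > t) = ρ·e^{−(μ−λ)t} = 0.4991·e^{−1.6444}
= 0.4991·0.193120 = 0.096389

Final: 0.096389


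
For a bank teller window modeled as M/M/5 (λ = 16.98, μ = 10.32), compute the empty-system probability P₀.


a = λ/μ = 16.98/10.32 = 1.6453; ρ = a/c = 0.3291
Σ_{k=0}^{4} a^k/k! (terms k=0..4) = 1.00000 + 1.64535 + 1.35359 + 0.74237 + 0.30537 = 5.04668
Tail: a^5/(5!(1−ρ)) = 12.05841/(120·0.6709) = 0.14977
P₀ = 1/(5.04668 + 0.14977) = 1/5.19645 = 0.192439

Final: 0.192439


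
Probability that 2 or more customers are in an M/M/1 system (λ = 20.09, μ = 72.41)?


ρ = 20.09/72.41 = 0.2774
P(N ≥ n) = ρ^n = 0.2774^2 = 0.076977

Final: 0.076977


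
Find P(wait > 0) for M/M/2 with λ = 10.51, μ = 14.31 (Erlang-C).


a = λ/μ = 0.7345; ρ = a/2 = 0.3672
P₀ = 0.462816 (from M/M/c formula)
C(c,a) = [a^c/(c!(1−ρ))]·P₀ = [0.53942/(2·0.6328)]·0.462816
= 0.42623·0.462816 = 0.197268

Final: 0.197268


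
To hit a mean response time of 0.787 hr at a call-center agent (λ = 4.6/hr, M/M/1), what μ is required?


W = 1/(μ−λ) ⇒ μ − λ = 1/W = 1/0.787 = 1.2706
μ = λ + 1/W = 4.6 + 1.2706 = 5.8706 per hr

Final: 5.8706 /hr


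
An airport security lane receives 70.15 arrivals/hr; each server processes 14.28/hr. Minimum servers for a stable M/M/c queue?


Stability requires cμ > λ ⇔ c > λ/μ.
λ/μ = 70.15/14.28 = 4.9125
Minimum integer c = ⌊4.9125⌋ + 1 = 5
Check: 5·14.28 = 71.40 > 70.15, while 4·14.28 = 57.12 ≤ 70.15

Final: 5 servers


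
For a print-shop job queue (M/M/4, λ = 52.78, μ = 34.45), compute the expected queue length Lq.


a = λ/μ = 1.5321; ρ = a/4 = 0.3830
P₀ = 0.213806
Lq = P₀·a^c·ρ / (c!·(1−ρ)²) = 0.213806·5.50961·0.3830/(24·0.38067)
= 0.04939

Final: 0.04939


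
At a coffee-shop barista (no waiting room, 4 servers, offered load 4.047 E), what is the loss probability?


B(c,a) = (a^c/c!) / Σ_{k=0}^{c} a^k/k!
a^4/4! = 11.176905
Σ terms (k=0..4): 1.00000 + 4.04700 + 8.18910 + 11.04710 + 11.17691 = 35.460112
B = 11.176905/35.460112 = 0.315197

Final: 0.315197


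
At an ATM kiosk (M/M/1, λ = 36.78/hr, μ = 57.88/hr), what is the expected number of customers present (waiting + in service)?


ρ = λ/μ = 36.78/57.88 = 0.6355
L = ρ/(1−ρ) = 0.6355/(1 − 0.6355) = 0.6355/0.3645 = 1.7431

Final: 1.7431


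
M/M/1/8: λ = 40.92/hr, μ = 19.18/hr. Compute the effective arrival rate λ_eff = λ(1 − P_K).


ρ = 2.1335; P_K = (1−ρ)ρ^8/(1−ρ^9) = 0.531861
λ_eff = λ(1 − P_K) = 40.92·(1 − 0.531861) = 40.92·0.468139 = 19.1562 /hr

Final: 19.1562 /hr


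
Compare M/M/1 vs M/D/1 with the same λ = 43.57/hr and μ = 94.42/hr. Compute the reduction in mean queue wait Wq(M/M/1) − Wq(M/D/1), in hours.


ρ = 43.57/94.42 = 0.4614
Wq(M/M/1) = ρ/(μ−λ) = 0.4614/50.85 = 0.009075 hr
Wq(M/D/1) = ρ/(2(μ−λ)) = 0.004537 hr
Savings = 0.009075 − 0.004537 = 0.004537 hr

Final: 0.004537 hr


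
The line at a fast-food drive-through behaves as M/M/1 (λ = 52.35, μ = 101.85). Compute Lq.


ρ = 52.35/101.85 = 0.5140
Lq = ρ²/(1−ρ) = 0.2642/0.4860 = 0.5436

Final: 0.5436


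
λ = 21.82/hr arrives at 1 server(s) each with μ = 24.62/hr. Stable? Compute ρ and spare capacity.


Total capacity cμ = 1·24.62 = 24.62/hr
ρ = λ/(cμ) = 21.82/24.62 = 0.8863
Stable ⇔ ρ < 1: YES
Spare capacity = cμ − λ = 24.62 − 21.82 = 2.80/hr

Final: ρ = 0.8863; stable; margin = 2.80/hr


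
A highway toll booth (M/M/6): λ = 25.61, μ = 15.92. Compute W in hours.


a = 1.6087; ρ = 0.2681; P₀ = 0.200076
Lq = P₀·a^c·ρ/(c!(1−ρ)²) = 0.002410
Wq = Lq/λ = 0.002410/25.61 = 0.00009412 hr
W = Wq + 1/μ = 0.00009412 + 0.06281 = 0.06291 hr

Final: 0.06291 hr


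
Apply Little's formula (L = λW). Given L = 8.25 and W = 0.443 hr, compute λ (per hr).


λ = L/W = 8.25/0.443 = 18.6230 /hr

Final: 18.6230 /hr


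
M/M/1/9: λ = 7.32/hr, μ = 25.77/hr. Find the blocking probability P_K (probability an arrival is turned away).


ρ = λ/μ = 7.32/25.77 = 0.2841
P_K = (1−ρ)ρ^K/(1−ρ^(K+1)) = (0.7159·0.00001204)/(1 − 0.000003420)
= 0.000008619/0.999997 = 0.000008619

Final: 0.000008619


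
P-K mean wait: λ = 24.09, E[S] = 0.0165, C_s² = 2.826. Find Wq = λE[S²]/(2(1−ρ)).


ρ = λ·E[S] = 24.09·0.0165 = 0.3975
E[S²] = E[S]²(1+C_s²) = 0.0165²·(1+2.826) = 0.001042
Wq = λ·E[S²]/(2(1−ρ)) = 24.09·0.001042/(2·0.6025) = 0.02082 hr

Final: 0.02082 hr


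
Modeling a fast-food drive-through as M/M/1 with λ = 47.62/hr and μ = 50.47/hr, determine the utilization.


ρ = λ/μ = 47.62/50.47 = 0.9435

Final: 0.9435


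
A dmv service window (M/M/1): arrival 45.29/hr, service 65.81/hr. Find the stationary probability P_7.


ρ = 45.29/65.81 = 0.6882
P_n = (1−ρ)·ρ^n = (1 − 0.6882)·0.6882^7 = 0.3118·0.073109 = 0.022796

Final: 0.022796


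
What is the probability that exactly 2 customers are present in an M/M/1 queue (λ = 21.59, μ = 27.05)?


ρ = 21.59/27.05 = 0.7982
P_n = (1−ρ)·ρ^n = (1 − 0.7982)·0.7982^2 = 0.2018·0.637046 = 0.128587

Final: 0.128587


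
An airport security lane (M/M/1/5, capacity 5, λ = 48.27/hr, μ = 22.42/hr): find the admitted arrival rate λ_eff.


ρ = 2.1530; P_K = (1−ρ)ρ^5/(1−ρ^6) = 0.540961
λ_eff = λ(1 − P_K) = 48.27·(1 − 0.540961) = 48.27·0.459039 = 22.1578 /hr

Final: 22.1578 /hr


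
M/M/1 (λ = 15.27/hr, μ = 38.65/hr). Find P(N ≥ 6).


ρ = 15.27/38.65 = 0.3951
P(N ≥ n) = ρ^n = 0.3951^6 = 0.003803

Final: 0.003803


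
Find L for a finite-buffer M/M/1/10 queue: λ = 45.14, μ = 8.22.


ρ = 45.14/8.22 = 5.4915
L = ρ[1 − (K+1)ρ^K + Kρ^(K+1)] / [(1−ρ)(1−ρ^(K+1))]
Numerator: 5.4915·(1 − 11·24940052.997478 + 10·136957906.606586) = 6014484814.110168
Denominator: (-4.4915)·(-136957905.606586) = 615144267.031043
L = 6014484814.110168/615144267.031043 = 9.7774

Final: 9.7774


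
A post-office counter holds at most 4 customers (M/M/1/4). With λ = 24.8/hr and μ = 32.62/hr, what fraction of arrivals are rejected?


ρ = λ/μ = 24.8/32.62 = 0.7603
P_K = (1−ρ)ρ^K/(1−ρ^(K+1)) = (0.2397·0.334096)/(1 − 0.254003)
= 0.080093/0.745997 = 0.107363

Final: 0.107363


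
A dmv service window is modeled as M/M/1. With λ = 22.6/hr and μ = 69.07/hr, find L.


ρ = λ/μ = 22.6/69.07 = 0.3272
L = ρ/(1−ρ) = 0.3272/(1 − 0.3272) = 0.3272/0.6728 = 0.4863

Final: 0.4863


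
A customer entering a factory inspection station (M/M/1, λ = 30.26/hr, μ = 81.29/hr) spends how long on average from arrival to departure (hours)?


W = 1/(μ−λ) = 1/(81.29 − 30.26) = 1/51.03 = 0.01960 hr

Final: 0.01960 hr


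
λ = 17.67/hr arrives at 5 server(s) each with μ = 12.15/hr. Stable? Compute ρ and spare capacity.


Total capacity cμ = 5·12.15 = 60.75/hr
ρ = λ/(cμ) = 17.67/60.75 = 0.2909
Stable ⇔ ρ < 1: YES
Spare capacity = cμ − λ = 60.75 − 17.67 = 43.08/hr

Final: ρ = 0.2909; stable; margin = 43.08/hr


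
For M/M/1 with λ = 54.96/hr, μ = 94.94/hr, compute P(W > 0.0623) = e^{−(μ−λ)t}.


W ~ Exponential(μ−λ) for M/M/1.
μ − λ = 94.94 − 54.96 = 39.9800
P(W > t) = e^{−(μ−λ)t} = e^{−2.4908} = 0.082847

Final: 0.082847


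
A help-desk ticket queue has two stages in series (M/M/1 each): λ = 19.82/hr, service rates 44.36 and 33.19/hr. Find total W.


Each node sees arrival rate λ = 19.82/hr (tandem ⇒ throughput preserved).
W₁ = 1/(μ₁−λ) = 1/(44.36−19.82) = 0.04075 hr
W₂ = 1/(μ₂−λ) = 1/(33.19−19.82) = 0.07479 hr
W_total = W₁ + W₂ = 0.04075 + 0.07479 = 0.11554 hr

Final: 0.11554 hr


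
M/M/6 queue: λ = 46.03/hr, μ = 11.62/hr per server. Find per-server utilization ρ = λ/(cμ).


ρ = λ/(cμ) = 46.03/(6·11.62) = 46.03/69.72 = 0.6602

Final: 0.6602


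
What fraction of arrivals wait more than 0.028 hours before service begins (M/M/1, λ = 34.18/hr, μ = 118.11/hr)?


ρ = 34.18/118.11 = 0.2894
P(Wq > t) = ρ·e^{−(μ−λ)t} = 0.2894·e^{−2.3500}
= 0.2894·0.095365 = 0.027598

Final: 0.027598


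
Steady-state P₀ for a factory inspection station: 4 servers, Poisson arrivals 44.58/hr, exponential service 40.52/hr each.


a = λ/μ = 44.58/40.52 = 1.1002; ρ = a/c = 0.2750
Σ_{k=0}^{3} a^k/k! (terms k=0..3) = 1.00000 + 1.10020 + 0.60522 + 0.22195 = 2.92737
Tail: a^4/(4!(1−ρ)) = 1.46515/(24·0.7250) = 0.08421
P₀ = 1/(2.92737 + 0.08421) = 1/3.01158 = 0.332052

Final: 0.332052


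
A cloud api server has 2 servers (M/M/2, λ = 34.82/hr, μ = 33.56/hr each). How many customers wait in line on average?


a = λ/μ = 1.0375; ρ = a/2 = 0.5188
P₀ = 0.316853
Lq = P₀·a^c·ρ / (c!·(1−ρ)²) = 0.316853·1.07650·0.5188/(2·0.23158)
= 0.38205

Final: 0.38205


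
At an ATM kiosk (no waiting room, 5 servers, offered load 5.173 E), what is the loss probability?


B(c,a) = (a^c/c!) / Σ_{k=0}^{c} a^k/k!
a^5/5! = 30.869610
Σ terms (k=0..5): 1.00000 + 5.17300 + 13.37996 + 23.07152 + 29.83724 + 30.86961 = 103.331335
B = 30.869610/103.331335 = 0.298744

Final: 0.298744


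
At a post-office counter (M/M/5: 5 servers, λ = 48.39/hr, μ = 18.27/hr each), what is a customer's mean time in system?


a = 2.6486; ρ = 0.5297; P₀ = 0.068432
Lq = P₀·a^c·ρ/(c!(1−ρ)²) = 0.17803
Wq = Lq/λ = 0.17803/48.39 = 0.003679 hr
W = Wq + 1/μ = 0.003679 + 0.05473 = 0.05841 hr

Final: 0.05841 hr


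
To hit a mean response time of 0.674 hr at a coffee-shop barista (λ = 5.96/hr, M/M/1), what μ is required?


W = 1/(μ−λ) ⇒ μ − λ = 1/W = 1/0.674 = 1.4837
μ = λ + 1/W = 5.96 + 1.4837 = 7.4437 per hr

Final: 7.4437 /hr


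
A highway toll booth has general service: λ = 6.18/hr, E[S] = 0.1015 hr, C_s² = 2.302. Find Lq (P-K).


ρ = λ·E[S] = 6.18·0.1015 = 0.6273
Lq = ρ²(1+C_s²)/(2(1−ρ)) = 0.3935·(1+2.302)/(2·0.3727)
= 0.3935·3.3020/0.7455 = 1.74286

Final: 1.74286


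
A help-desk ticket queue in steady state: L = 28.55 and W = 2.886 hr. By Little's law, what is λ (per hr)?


λ = L/W = 28.55/2.886 = 9.8926 /hr

Final: 9.8926 /hr


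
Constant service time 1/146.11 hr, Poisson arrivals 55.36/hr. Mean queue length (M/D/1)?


ρ = 55.36/146.11 = 0.3789
M/D/1: Lq = ρ²/(2(1−ρ)) = 0.1436/(2·0.6211) = 0.11557

Final: 0.11557


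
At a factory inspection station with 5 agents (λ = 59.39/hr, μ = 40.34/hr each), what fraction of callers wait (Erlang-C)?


a = λ/μ = 1.4722; ρ = a/5 = 0.2944
P₀ = 0.229082 (from M/M/c formula)
C(c,a) = [a^c/(c!(1−ρ))]·P₀ = [6.91651/(120·0.7056)]·0.229082
= 0.08169·0.229082 = 0.018714

Final: 0.018714


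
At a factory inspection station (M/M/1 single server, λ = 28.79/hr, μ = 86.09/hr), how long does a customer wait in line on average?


ρ = 28.79/86.09 = 0.3344
Wq = ρ/(μ−λ) = 0.3344/(86.09 − 28.79) = 0.3344/57.30 = 0.005836 hr

Final: 0.005836 hr


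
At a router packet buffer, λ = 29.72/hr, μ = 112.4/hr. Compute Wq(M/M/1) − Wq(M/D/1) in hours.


ρ = 29.72/112.4 = 0.2644
Wq(M/M/1) = ρ/(μ−λ) = 0.2644/82.68 = 0.003198 hr
Wq(M/D/1) = ρ/(2(μ−λ)) = 0.001599 hr
Savings = 0.003198 − 0.001599 = 0.001599 hr

Final: 0.001599 hr


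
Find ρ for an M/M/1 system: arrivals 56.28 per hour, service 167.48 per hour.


ρ = λ/μ = 56.28/167.48 = 0.3360

Final: 0.3360


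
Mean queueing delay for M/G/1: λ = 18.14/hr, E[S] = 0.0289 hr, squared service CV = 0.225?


ρ = λ·E[S] = 18.14·0.0289 = 0.5242
E[S²] = E[S]²(1+C_s²) = 0.0289²·(1+0.225) = 0.001023
Wq = λ·E[S²]/(2(1−ρ)) = 18.14·0.001023/(2·0.4758) = 0.01951 hr

Final: 0.01951 hr


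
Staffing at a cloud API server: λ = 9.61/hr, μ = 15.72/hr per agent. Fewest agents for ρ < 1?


Stability requires cμ > λ ⇔ c > λ/μ.
λ/μ = 9.61/15.72 = 0.6113
Minimum integer c = ⌊0.6113⌋ + 1 = 1
Check: 1·15.72 = 15.72 > 9.61, while 0·15.72 = 0.00 ≤ 9.61

Final: 1 servers


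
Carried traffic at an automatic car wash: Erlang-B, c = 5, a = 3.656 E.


B(5,3.656) = 0.168149 (Erlang-B)
Carried load = a(1 − B) = 3.656·(1 − 0.168149) = 3.656·0.831851 = 3.0412 E

Final: 3.0412 Erlangs


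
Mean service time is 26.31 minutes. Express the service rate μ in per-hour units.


μ = 1/(service time) in consistent units.
1 hour = 60 min, so μ = 60/26.31 = 2.2805 per hour

Final: 2.2805 /hr


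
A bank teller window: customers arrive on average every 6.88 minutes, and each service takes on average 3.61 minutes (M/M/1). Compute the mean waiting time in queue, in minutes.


λ = 60/6.88 = 8.7209 /hr
μ = 60/3.61 = 16.6205 /hr
ρ = λ/μ = 8.7209/16.6205 = 0.5247
Wq = ρ/(μ−λ) = 0.5247/(16.6205−8.7209) = 0.06642 hr
In minutes: 0.06642·60 = 3.985 min

Final: 3.985 min


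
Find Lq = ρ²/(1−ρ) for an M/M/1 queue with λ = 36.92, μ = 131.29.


ρ = 36.92/131.29 = 0.2812
Lq = ρ²/(1−ρ) = 0.07908/0.7188 = 0.1100

Final: 0.1100


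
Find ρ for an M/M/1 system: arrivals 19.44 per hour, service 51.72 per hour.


ρ = λ/μ = 19.44/51.72 = 0.3759

Final: 0.3759


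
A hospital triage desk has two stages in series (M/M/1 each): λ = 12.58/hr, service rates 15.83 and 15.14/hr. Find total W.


Each node sees arrival rate λ = 12.58/hr (tandem ⇒ throughput preserved).
W₁ = 1/(μ₁−λ) = 1/(15.83−12.58) = 0.30769 hr
W₂ = 1/(μ₂−λ) = 1/(15.14−12.58) = 0.39062 hr
W_total = W₁ + W₂ = 0.30769 + 0.39062 = 0.69832 hr

Final: 0.69832 hr


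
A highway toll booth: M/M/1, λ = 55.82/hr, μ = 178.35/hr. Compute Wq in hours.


ρ = 55.82/178.35 = 0.3130
Wq = ρ/(μ−λ) = 0.3130/(178.35 − 55.82) = 0.3130/122.53 = 0.002554 hr

Final: 0.002554 hr


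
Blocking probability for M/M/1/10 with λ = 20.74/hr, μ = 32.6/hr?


ρ = λ/μ = 20.74/32.6 = 0.6362
P_K = (1−ρ)ρ^K/(1−ρ^(K+1)) = (0.3638·0.010862)/(1 − 0.006910)
= 0.003952/0.993090 = 0.003979

Final: 0.003979


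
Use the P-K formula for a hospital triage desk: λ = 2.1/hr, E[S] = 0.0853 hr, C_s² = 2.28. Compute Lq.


ρ = λ·E[S] = 2.1·0.0853 = 0.1791
Lq = ρ²(1+C_s²)/(2(1−ρ)) = 0.03209·(1+2.28)/(2·0.8209)
= 0.03209·3.2800/1.6417 = 0.06411

Final: 0.06411


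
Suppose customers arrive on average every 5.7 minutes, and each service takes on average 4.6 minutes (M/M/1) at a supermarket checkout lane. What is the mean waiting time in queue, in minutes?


λ = 60/5.7 = 10.5263 /hr
μ = 60/4.6 = 13.0435 /hr
ρ = λ/μ = 10.5263/13.0435 = 0.8070
Wq = ρ/(μ−λ) = 0.8070/(13.0435−10.5263) = 0.32061 hr
In minutes: 0.32061·60 = 19.236 min

Final: 19.236 min


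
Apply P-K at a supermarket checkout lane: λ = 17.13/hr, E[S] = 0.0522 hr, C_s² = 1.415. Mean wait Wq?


ρ = λ·E[S] = 17.13·0.0522 = 0.8942
E[S²] = E[S]²(1+C_s²) = 0.0522²·(1+1.415) = 0.006580
Wq = λ·E[S²]/(2(1−ρ)) = 17.13·0.006580/(2·0.1058) = 0.53265 hr

Final: 0.53265 hr


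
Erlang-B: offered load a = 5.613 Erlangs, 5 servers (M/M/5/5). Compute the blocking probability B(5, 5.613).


B(c,a) = (a^c/c!) / Σ_{k=0}^{c} a^k/k!
a^5/5! = 46.429496
Σ terms (k=0..5): 1.00000 + 5.61300 + 15.75288 + 29.47365 + 41.35890 + 46.42950 = 139.627922
B = 46.429496/139.627922 = 0.332523

Final: 0.332523


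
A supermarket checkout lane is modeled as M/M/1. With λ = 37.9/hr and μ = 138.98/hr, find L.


ρ = λ/μ = 37.9/138.98 = 0.2727
L = ρ/(1−ρ) = 0.2727/(1 − 0.2727) = 0.2727/0.7273 = 0.3750

Final: 0.3750


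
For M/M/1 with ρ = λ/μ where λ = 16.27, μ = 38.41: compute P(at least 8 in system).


ρ = 16.27/38.41 = 0.4236
P(N ≥ n) = ρ^n = 0.4236^8 = 0.001036

Final: 0.001036


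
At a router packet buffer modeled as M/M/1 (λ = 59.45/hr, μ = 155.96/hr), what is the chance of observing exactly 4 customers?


ρ = 59.45/155.96 = 0.3812
P_n = (1−ρ)·ρ^n = (1 − 0.3812)·0.3812^4 = 0.6188·0.021113 = 0.013065

Final: 0.013065


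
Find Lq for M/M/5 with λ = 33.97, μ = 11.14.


a = λ/μ = 3.0494; ρ = a/5 = 0.6099
P₀ = 0.044132
Lq = P₀·a^c·ρ / (c!·(1−ρ)²) = 0.044132·263.66457·0.6099/(120·0.15220)
= 0.38856

Final: 0.38856


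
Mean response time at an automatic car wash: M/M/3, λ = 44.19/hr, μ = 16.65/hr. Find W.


a = 2.6541; ρ = 0.8847; P₀ = 0.029243
Lq = P₀·a^c·ρ/(c!(1−ρ)²) = 6.06195
Wq = Lq/λ = 6.06195/44.19 = 0.13718 hr
W = Wq + 1/μ = 0.13718 + 0.06006 = 0.19724 hr

Final: 0.19724 hr


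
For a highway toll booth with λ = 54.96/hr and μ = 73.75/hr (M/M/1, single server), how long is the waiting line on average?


ρ = 54.96/73.75 = 0.7452
Lq = ρ²/(1−ρ) = 0.5554/0.2548 = 2.1797

Final: 2.1797


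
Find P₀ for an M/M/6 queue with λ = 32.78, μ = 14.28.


a = λ/μ = 32.78/14.28 = 2.2955; ρ = a/c = 0.3826
Σ_{k=0}^{5} a^k/k! (terms k=0..5) = 1.00000 + 2.29552 + 2.63470 + 2.01600 + 1.15694 + 0.53116 = 9.63432
Tail: a^6/(6!(1−ρ)) = 146.31352/(720·0.6174) = 0.32914
P₀ = 1/(9.63432 + 0.32914) = 1/9.96346 = 0.100367

Final: 0.100367


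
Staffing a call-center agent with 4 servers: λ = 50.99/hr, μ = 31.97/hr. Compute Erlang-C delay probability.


a = λ/μ = 1.5949; ρ = a/4 = 0.3987
P₀ = 0.200342 (from M/M/c formula)
C(c,a) = [a^c/(c!(1−ρ))]·P₀ = [6.47097/(24·0.6013)]·0.200342
= 0.44843·0.200342 = 0.089839

Final: 0.089839


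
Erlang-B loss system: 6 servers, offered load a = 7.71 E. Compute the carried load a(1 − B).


B(6,7.71) = 0.373629 (Erlang-B)
Carried load = a(1 − B) = 7.71·(1 − 0.373629) = 7.71·0.626371 = 4.8293 E

Final: 4.8293 Erlangs


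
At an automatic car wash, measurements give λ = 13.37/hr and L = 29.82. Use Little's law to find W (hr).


W = L/λ = 29.82/13.37 = 2.2304 hr

Final: 2.2304 hr


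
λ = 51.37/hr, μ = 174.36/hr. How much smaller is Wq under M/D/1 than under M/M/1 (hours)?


ρ = 51.37/174.36 = 0.2946
Wq(M/M/1) = ρ/(μ−λ) = 0.2946/122.99 = 0.002395 hr
Wq(M/D/1) = ρ/(2(μ−λ)) = 0.001198 hr
Savings = 0.002395 − 0.001198 = 0.001198 hr

Final: 0.001198 hr


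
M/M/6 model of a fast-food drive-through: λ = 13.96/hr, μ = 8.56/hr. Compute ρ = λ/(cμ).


ρ = λ/(cμ) = 13.96/(6·8.56) = 13.96/51.36 = 0.2718

Final: 0.2718


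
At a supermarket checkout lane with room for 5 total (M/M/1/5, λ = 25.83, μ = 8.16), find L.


ρ = 25.83/8.16 = 3.1654
L = ρ[1 − (K+1)ρ^K + Kρ^(K+1)] / [(1−ρ)(1−ρ^(K+1))]
Numerator: 3.1654·(1 − 6·317.812692 + 5·1006.017382) = 9889.505375
Denominator: (-2.1654)·(-1005.017382) = 2176.306022
L = 9889.505375/2176.306022 = 4.5442

Final: 4.5442


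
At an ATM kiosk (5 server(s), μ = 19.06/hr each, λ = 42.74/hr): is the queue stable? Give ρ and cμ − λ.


Total capacity cμ = 5·19.06 = 95.30/hr
ρ = λ/(cμ) = 42.74/95.30 = 0.4485
Stable ⇔ ρ < 1: YES
Spare capacity = cμ − λ = 95.30 − 42.74 = 52.56/hr

Final: ρ = 0.4485; stable; margin = 52.56/hr


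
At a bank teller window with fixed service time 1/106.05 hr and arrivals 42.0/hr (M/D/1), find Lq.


ρ = 42.0/106.05 = 0.3960
M/D/1: Lq = ρ²/(2(1−ρ)) = 0.1568/(2·0.6040) = 0.12985

Final: 0.12985


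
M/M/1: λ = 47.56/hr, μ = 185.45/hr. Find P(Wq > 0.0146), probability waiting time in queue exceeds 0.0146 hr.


ρ = 47.56/185.45 = 0.2565
P(Wq > t) = ρ·e^{−(μ−λ)t} = 0.2565·e^{−2.0132}
= 0.2565·0.133561 = 0.034253

Final: 0.034253


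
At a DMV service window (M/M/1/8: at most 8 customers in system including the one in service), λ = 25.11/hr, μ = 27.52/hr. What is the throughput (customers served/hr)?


ρ = 0.9124; P_K = (1−ρ)ρ^8/(1−ρ^9) = 0.074896
λ_eff = λ(1 − P_K) = 25.11·(1 − 0.074896) = 25.11·0.925104 = 23.2294 /hr

Final: 23.2294 /hr


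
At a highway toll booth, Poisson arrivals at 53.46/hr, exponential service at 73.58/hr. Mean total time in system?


W = 1/(μ−λ) = 1/(73.58 − 53.46) = 1/20.12 = 0.04970 hr

Final: 0.04970 hr


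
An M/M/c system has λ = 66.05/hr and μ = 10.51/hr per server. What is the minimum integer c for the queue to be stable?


Stability requires cμ > λ ⇔ c > λ/μ.
λ/μ = 66.05/10.51 = 6.2845
Minimum integer c = ⌊6.2845⌋ + 1 = 7
Check: 7·10.51 = 73.57 > 66.05, while 6·10.51 = 63.06 ≤ 66.05

Final: 7 servers


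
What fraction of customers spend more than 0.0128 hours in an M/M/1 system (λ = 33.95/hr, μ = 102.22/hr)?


W ~ Exponential(μ−λ) for M/M/1.
μ − λ = 102.22 − 33.95 = 68.2700
P(W > t) = e^{−(μ−λ)t} = e^{−0.8739} = 0.417339

Final: 0.417339


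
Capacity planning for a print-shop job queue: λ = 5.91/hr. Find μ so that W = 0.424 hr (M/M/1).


W = 1/(μ−λ) ⇒ μ − λ = 1/W = 1/0.424 = 2.3585
μ = λ + 1/W = 5.91 + 2.3585 = 8.2685 per hr

Final: 8.2685 /hr


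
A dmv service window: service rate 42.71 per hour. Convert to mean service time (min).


Mean service time = 1/μ = 1/42.71 hour = 0.02341 hour
In minutes: 0.02341 × 60 = 1.4048 min

Final: 1.4048 min


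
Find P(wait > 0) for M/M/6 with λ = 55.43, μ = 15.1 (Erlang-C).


a = λ/μ = 3.6709; ρ = a/6 = 0.6118
P₀ = 0.024080 (from M/M/c formula)
C(c,a) = [a^c/(c!(1−ρ))]·P₀ = [2446.85136/(720·0.3882)]·0.024080
= 8.75449·0.024080 = 0.210810

Final: 0.210810


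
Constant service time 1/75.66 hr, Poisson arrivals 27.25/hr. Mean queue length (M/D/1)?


ρ = 27.25/75.66 = 0.3602
M/D/1: Lq = ρ²/(2(1−ρ)) = 0.1297/(2·0.6398) = 0.10137

Final: 0.10137


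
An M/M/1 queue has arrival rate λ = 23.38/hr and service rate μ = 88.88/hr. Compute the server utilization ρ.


ρ = λ/μ = 23.38/88.88 = 0.2631

Final: 0.2631


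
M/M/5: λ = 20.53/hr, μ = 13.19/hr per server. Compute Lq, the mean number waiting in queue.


a = λ/μ = 1.5565; ρ = a/5 = 0.3113
P₀ = 0.210466
Lq = P₀·a^c·ρ / (c!·(1−ρ)²) = 0.210466·9.13526·0.3113/(120·0.47431)
= 0.01052

Final: 0.01052


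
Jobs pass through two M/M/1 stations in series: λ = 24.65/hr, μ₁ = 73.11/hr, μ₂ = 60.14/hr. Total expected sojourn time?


Each node sees arrival rate λ = 24.65/hr (tandem ⇒ throughput preserved).
W₁ = 1/(μ₁−λ) = 1/(73.11−24.65) = 0.02064 hr
W₂ = 1/(μ₂−λ) = 1/(60.14−24.65) = 0.02818 hr
W_total = W₁ + W₂ = 0.02064 + 0.02818 = 0.04881 hr

Final: 0.04881 hr


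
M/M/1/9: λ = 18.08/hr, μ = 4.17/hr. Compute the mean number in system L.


ρ = 18.08/4.17 = 4.3357
L = ρ[1 − (K+1)ρ^K + Kρ^(K+1)] / [(1−ρ)(1−ρ^(K+1))]
Numerator: 4.3357·(1 − 10·541453.718325 + 9·2347597.896239) = 68131010.907152
Denominator: (-3.3357)·(-2347596.896239) = 7830952.716231
L = 68131010.907152/7830952.716231 = 8.7002

Final: 8.7002


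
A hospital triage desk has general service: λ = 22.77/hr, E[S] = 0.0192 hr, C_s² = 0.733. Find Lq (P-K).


ρ = λ·E[S] = 22.77·0.0192 = 0.4372
Lq = ρ²(1+C_s²)/(2(1−ρ)) = 0.1911·(1+0.733)/(2·0.5628)
= 0.1911·1.7330/1.1256 = 0.29426

Final: 0.29426


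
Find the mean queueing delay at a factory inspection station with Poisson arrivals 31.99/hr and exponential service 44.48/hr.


ρ = 31.99/44.48 = 0.7192
Wq = ρ/(μ−λ) = 0.7192/(44.48 − 31.99) = 0.7192/12.49 = 0.05758 hr

Final: 0.05758 hr


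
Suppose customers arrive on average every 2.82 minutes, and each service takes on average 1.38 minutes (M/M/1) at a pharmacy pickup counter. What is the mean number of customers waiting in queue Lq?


λ = 60/2.82 = 21.2766 /hr
μ = 60/1.38 = 43.4783 /hr
ρ = λ/μ = 21.2766/43.4783 = 0.4894
Lq = ρ²/(1−ρ) = 0.2395/0.5106 = 0.4690

Final: 0.4690


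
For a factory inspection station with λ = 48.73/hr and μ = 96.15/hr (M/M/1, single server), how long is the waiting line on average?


ρ = 48.73/96.15 = 0.5068
Lq = ρ²/(1−ρ) = 0.2569/0.4932 = 0.5208

Final: 0.5208


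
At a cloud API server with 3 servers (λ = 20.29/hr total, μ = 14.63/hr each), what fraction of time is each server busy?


ρ = λ/(cμ) = 20.29/(3·14.63) = 20.29/43.89 = 0.4623

Final: 0.4623


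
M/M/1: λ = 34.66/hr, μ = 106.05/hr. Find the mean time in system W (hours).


W = 1/(μ−λ) = 1/(106.05 − 34.66) = 1/71.39 = 0.01401 hr

Final: 0.01401 hr


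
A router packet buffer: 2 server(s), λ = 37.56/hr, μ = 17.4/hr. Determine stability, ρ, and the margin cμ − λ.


Total capacity cμ = 2·17.4 = 34.80/hr
ρ = λ/(cμ) = 37.56/34.80 = 1.0793
Stable ⇔ ρ < 1: NO
Spare capacity = cμ − λ = 34.80 − 37.56 = -2.76/hr

Final: ρ = 1.0793; unstable; margin = -2.76/hr


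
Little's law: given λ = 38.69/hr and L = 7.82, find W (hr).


W = L/λ = 7.82/38.69 = 0.2021 hr

Final: 0.2021 hr


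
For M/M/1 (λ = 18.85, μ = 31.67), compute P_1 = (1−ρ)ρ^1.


ρ = 18.85/31.67 = 0.5952
P_n = (1−ρ)·ρ^n = (1 − 0.5952)·0.5952^1 = 0.4048·0.595201 = 0.240937

Final: 0.240937


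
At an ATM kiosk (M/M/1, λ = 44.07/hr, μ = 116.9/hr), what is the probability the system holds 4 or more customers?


ρ = 44.07/116.9 = 0.3770
P(N ≥ n) = ρ^n = 0.3770^4 = 0.020198

Final: 0.020198


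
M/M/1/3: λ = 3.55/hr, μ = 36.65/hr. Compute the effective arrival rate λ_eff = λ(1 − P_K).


ρ = 0.09686; P_K = (1−ρ)ρ^3/(1−ρ^4) = 0.0008208
λ_eff = λ(1 − P_K) = 3.55·(1 − 0.0008208) = 3.55·0.999179 = 3.5471 /hr

Final: 3.5471 /hr


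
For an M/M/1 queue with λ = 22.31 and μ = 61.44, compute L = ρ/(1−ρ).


ρ = λ/μ = 22.31/61.44 = 0.3631
L = ρ/(1−ρ) = 0.3631/(1 − 0.3631) = 0.3631/0.6369 = 0.5702

Final: 0.5702


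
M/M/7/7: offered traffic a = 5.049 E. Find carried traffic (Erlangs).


B(7,5.049) = 0.123600 (Erlang-B)
Carried load = a(1 − B) = 5.049·(1 − 0.123600) = 5.049·0.876400 = 4.4249 E

Final: 4.4249 Erlangs


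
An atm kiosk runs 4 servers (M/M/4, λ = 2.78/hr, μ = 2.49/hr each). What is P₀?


a = λ/μ = 2.78/2.49 = 1.1165; ρ = a/c = 0.2791
Σ_{k=0}^{3} a^k/k! (terms k=0..3) = 1.00000 + 1.11647 + 0.62325 + 0.23195 = 2.97166
Tail: a^4/(4!(1−ρ)) = 1.55375/(24·0.7209) = 0.08981
P₀ = 1/(2.97166 + 0.08981) = 1/3.06146 = 0.326641

Final: 0.326641


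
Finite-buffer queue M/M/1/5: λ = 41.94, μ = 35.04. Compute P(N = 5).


ρ = λ/μ = 41.94/35.04 = 1.1969
P_K = (1−ρ)ρ^K/(1−ρ^(K+1)) = (-0.1969·2.456528)/(1 − 2.940262)
= -0.483734/-1.940262 = 0.249314

Final: 0.249314


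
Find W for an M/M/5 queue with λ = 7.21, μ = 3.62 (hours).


a = 1.9917; ρ = 0.3983; P₀ = 0.135468
Lq = P₀·a^c·ρ/(c!(1−ρ)²) = 0.03894
Wq = Lq/λ = 0.03894/7.21 = 0.005400 hr
W = Wq + 1/μ = 0.005400 + 0.27624 = 0.28164 hr

Final: 0.28164 hr


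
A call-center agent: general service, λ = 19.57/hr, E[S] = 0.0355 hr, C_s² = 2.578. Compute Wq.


ρ = λ·E[S] = 19.57·0.0355 = 0.6947
E[S²] = E[S]²(1+C_s²) = 0.0355²·(1+2.578) = 0.004509
Wq = λ·E[S²]/(2(1−ρ)) = 19.57·0.004509/(2·0.3053) = 0.14454 hr

Final: 0.14454 hr


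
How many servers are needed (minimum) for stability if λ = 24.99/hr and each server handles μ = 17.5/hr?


Stability requires cμ > λ ⇔ c > λ/μ.
λ/μ = 24.99/17.5 = 1.4280
Minimum integer c = ⌊1.4280⌋ + 1 = 2
Check: 2·17.5 = 35.00 > 24.99, while 1·17.5 = 17.50 ≤ 24.99

Final: 2 servers


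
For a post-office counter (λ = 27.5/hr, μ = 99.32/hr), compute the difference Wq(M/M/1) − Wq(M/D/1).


ρ = 27.5/99.32 = 0.2769
Wq(M/M/1) = ρ/(μ−λ) = 0.2769/71.82 = 0.003855 hr
Wq(M/D/1) = ρ/(2(μ−λ)) = 0.001928 hr
Savings = 0.003855 − 0.001928 = 0.001928 hr

Final: 0.001928 hr


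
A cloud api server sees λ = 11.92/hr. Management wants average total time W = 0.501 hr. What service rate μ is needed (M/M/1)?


W = 1/(μ−λ) ⇒ μ − λ = 1/W = 1/0.501 = 1.9960
μ = λ + 1/W = 11.92 + 1.9960 = 13.9160 per hr

Final: 13.9160 /hr


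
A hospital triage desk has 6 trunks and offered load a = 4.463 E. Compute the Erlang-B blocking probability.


B(c,a) = (a^c/c!) / Σ_{k=0}^{c} a^k/k!
a^6/6! = 10.975614
Σ terms (k=0..6): 1.00000 + 4.46300 + 9.95918 + 14.81595 + 16.53089 + 14.75547 + 10.97561 = 72.500113
B = 10.975614/72.500113 = 0.151388

Final: 0.151388


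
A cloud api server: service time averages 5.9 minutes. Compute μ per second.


μ = 1/(service time) in consistent units.
1 second = 0.0166667 min, so μ = 0.0166667/5.9 = 0.002825 per second

Final: 0.002825 /sec


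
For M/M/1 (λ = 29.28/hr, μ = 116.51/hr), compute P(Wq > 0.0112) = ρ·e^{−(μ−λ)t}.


ρ = 29.28/116.51 = 0.2513
P(Wq > t) = ρ·e^{−(μ−λ)t} = 0.2513·e^{−0.9770}
= 0.2513·0.376448 = 0.094605

Final: 0.094605


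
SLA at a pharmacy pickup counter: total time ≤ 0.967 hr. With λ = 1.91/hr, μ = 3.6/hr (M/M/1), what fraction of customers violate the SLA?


W ~ Exponential(μ−λ) for M/M/1.
μ − λ = 3.6 − 1.91 = 1.6900
P(W > t) = e^{−(μ−λ)t} = e^{−1.6342} = 0.195103

Final: 0.195103


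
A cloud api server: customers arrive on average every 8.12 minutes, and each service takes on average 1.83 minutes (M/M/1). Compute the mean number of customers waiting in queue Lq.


λ = 60/8.12 = 7.3892 /hr
μ = 60/1.83 = 32.7869 /hr
ρ = λ/μ = 7.3892/32.7869 = 0.2254
Lq = ρ²/(1−ρ) = 0.05079/0.7746 = 0.06557

Final: 0.06557


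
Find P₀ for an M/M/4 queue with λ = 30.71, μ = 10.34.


a = λ/μ = 30.71/10.34 = 2.9700; ρ = a/c = 0.7425
Σ_{k=0}^{3} a^k/k! (terms k=0..3) = 1.00000 + 2.97002 + 4.41051 + 4.36643 = 12.74696
Tail: a^4/(4!(1−ρ)) = 77.81030/(24·0.2575) = 12.59090
P₀ = 1/(12.74696 + 12.59090) = 1/25.33786 = 0.039467

Final: 0.039467


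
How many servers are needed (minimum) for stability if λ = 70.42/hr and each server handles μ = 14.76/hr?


Stability requires cμ > λ ⇔ c > λ/μ.
λ/μ = 70.42/14.76 = 4.7710
Minimum integer c = ⌊4.7710⌋ + 1 = 5
Check: 5·14.76 = 73.80 > 70.42, while 4·14.76 = 59.04 ≤ 70.42

Final: 5 servers


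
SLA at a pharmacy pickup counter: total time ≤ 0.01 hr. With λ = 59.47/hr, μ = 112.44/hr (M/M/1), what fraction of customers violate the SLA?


W ~ Exponential(μ−λ) for M/M/1.
μ − λ = 112.44 − 59.47 = 52.9700
P(W > t) = e^{−(μ−λ)t} = e^{−0.5297} = 0.588782

Final: 0.588782


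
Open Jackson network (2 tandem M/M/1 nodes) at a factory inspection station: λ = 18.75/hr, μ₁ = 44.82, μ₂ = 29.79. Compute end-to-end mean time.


Each node sees arrival rate λ = 18.75/hr (tandem ⇒ throughput preserved).
W₁ = 1/(μ₁−λ) = 1/(44.82−18.75) = 0.03836 hr
W₂ = 1/(μ₂−λ) = 1/(29.79−18.75) = 0.09058 hr
W_total = W₁ + W₂ = 0.03836 + 0.09058 = 0.12894 hr

Final: 0.12894 hr


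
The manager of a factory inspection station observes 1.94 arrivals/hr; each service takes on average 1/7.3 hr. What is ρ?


ρ = λ/μ = 1.94/7.3 = 0.2658

Final: 0.2658


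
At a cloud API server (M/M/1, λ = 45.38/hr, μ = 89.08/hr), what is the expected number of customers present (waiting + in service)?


ρ = λ/μ = 45.38/89.08 = 0.5094
L = ρ/(1−ρ) = 0.5094/(1 − 0.5094) = 0.5094/0.4906 = 1.0384

Final: 1.0384


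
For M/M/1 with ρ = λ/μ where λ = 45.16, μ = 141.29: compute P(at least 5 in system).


ρ = 45.16/141.29 = 0.3196
P(N ≥ n) = ρ^n = 0.3196^5 = 0.003336

Final: 0.003336


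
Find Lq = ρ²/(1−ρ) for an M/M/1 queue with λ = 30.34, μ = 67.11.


ρ = 30.34/67.11 = 0.4521
Lq = ρ²/(1−ρ) = 0.2044/0.5479 = 0.3730

Final: 0.3730


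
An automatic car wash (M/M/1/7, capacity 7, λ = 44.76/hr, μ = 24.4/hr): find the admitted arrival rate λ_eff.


ρ = 1.8344; P_K = (1−ρ)ρ^7/(1−ρ^8) = 0.458445
λ_eff = λ(1 − P_K) = 44.76·(1 − 0.458445) = 44.76·0.541555 = 24.2400 /hr

Final: 24.2400 /hr


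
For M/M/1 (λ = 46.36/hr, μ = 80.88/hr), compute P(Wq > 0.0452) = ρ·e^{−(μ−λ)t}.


ρ = 46.36/80.88 = 0.5732
P(Wq > t) = ρ·e^{−(μ−λ)t} = 0.5732·e^{−1.5603}
= 0.5732·0.210072 = 0.120412

Final: 0.120412


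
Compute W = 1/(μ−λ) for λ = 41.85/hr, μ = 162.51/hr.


W = 1/(μ−λ) = 1/(162.51 − 41.85) = 1/120.66 = 0.008288 hr

Final: 0.008288 hr


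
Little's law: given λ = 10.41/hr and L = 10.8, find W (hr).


W = L/λ = 10.8/10.41 = 1.0375 hr

Final: 1.0375 hr


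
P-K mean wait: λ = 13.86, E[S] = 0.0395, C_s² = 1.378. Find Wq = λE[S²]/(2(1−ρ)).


ρ = λ·E[S] = 13.86·0.0395 = 0.5475
E[S²] = E[S]²(1+C_s²) = 0.0395²·(1+1.378) = 0.003710
Wq = λ·E[S²]/(2(1−ρ)) = 13.86·0.003710/(2·0.4525) = 0.05682 hr

Final: 0.05682 hr


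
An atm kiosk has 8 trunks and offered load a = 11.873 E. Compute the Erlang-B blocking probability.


B(c,a) = (a^c/c!) / Σ_{k=0}^{c} a^k/k!
a^8/8! = 9794.070345
Σ terms (k=0..8): 1.00000 + 11.87300 + 70.48406 + 278.95243 + 828.00056 + 1966.17013 + 3890.72298 + 6599.22200 + 9794.07035 = 23440.495505
B = 9794.070345/23440.495505 = 0.417827

Final: 0.417827


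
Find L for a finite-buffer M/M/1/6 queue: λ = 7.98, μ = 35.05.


ρ = 7.98/35.05 = 0.2277
L = ρ[1 − (K+1)ρ^K + Kρ^(K+1)] / [(1−ρ)(1−ρ^(K+1))]
Numerator: 0.2277·(1 − 7·0.0001393 + 6·0.00003171) = 0.227496
Denominator: (0.7723)·(0.999968) = 0.772301
L = 0.227496/0.772301 = 0.2946

Final: 0.2946


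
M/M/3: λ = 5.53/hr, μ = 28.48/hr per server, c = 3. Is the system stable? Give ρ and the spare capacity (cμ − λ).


Total capacity cμ = 3·28.48 = 85.44/hr
ρ = λ/(cμ) = 5.53/85.44 = 0.06472
Stable ⇔ ρ < 1: YES
Spare capacity = cμ − λ = 85.44 − 5.53 = 79.91/hr

Final: ρ = 0.06472; stable; margin = 79.91/hr


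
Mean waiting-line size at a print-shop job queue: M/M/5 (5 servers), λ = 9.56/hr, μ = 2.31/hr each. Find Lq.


a = λ/μ = 4.1385; ρ = a/5 = 0.8277
P₀ = 0.010367
Lq = P₀·a^c·ρ / (c!·(1−ρ)²) = 0.010367·1214.03040·0.8277/(120·0.02969)
= 2.92446

Final: 2.92446


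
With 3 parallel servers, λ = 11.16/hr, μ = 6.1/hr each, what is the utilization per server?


ρ = λ/(cμ) = 11.16/(3·6.1) = 11.16/18.30 = 0.6098

Final: 0.6098


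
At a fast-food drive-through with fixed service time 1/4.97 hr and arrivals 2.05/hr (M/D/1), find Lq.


ρ = 2.05/4.97 = 0.4125
M/D/1: Lq = ρ²/(2(1−ρ)) = 0.1701/(2·0.5875) = 0.14479

Final: 0.14479


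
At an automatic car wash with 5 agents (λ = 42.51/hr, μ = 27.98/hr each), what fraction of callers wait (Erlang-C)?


a = λ/μ = 1.5193; ρ = a/5 = 0.3039
P₀ = 0.218492 (from M/M/c formula)
C(c,a) = [a^c/(c!(1−ρ))]·P₀ = [8.09500/(120·0.6961)]·0.218492
= 0.09690·0.218492 = 0.021173

Final: 0.021173


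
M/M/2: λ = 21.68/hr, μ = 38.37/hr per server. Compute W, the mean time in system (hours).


a = 0.5650; ρ = 0.2825; P₀ = 0.559439
Lq = P₀·a^c·ρ/(c!(1−ρ)²) = 0.04901
Wq = Lq/λ = 0.04901/21.68 = 0.002261 hr
W = Wq + 1/μ = 0.002261 + 0.02606 = 0.02832 hr

Final: 0.02832 hr


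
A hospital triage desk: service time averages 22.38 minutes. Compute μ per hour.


μ = 1/(service time) in consistent units.
1 hour = 60 min, so μ = 60/22.38 = 2.6810 per hour

Final: 2.6810 /hr


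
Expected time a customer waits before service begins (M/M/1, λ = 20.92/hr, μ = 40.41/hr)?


ρ = 20.92/40.41 = 0.5177
Wq = ρ/(μ−λ) = 0.5177/(40.41 − 20.92) = 0.5177/19.49 = 0.02656 hr

Final: 0.02656 hr


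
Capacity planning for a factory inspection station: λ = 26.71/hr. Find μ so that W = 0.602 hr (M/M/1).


W = 1/(μ−λ) ⇒ μ − λ = 1/W = 1/0.602 = 1.6611
μ = λ + 1/W = 26.71 + 1.6611 = 28.3711 per hr

Final: 28.3711 /hr


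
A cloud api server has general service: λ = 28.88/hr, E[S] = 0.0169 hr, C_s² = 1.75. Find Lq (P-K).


ρ = λ·E[S] = 28.88·0.0169 = 0.4881
Lq = ρ²(1+C_s²)/(2(1−ρ)) = 0.2382·(1+1.75)/(2·0.5119)
= 0.2382·2.7500/1.0239 = 0.63983

Final: 0.63983


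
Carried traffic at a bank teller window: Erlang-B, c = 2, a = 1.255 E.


B(2,1.255) = 0.258836 (Erlang-B)
Carried load = a(1 − B) = 1.255·(1 − 0.258836) = 1.255·0.741164 = 0.9302 E

Final: 0.9302 Erlangs


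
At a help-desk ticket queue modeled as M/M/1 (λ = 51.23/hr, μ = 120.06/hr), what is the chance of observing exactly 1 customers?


ρ = 51.23/120.06 = 0.4267
P_n = (1−ρ)·ρ^n = (1 − 0.4267)·0.4267^1 = 0.5733·0.426703 = 0.244628

Final: 0.244628


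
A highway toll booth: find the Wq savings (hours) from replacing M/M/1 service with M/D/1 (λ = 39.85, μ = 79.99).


ρ = 39.85/79.99 = 0.4982
Wq(M/M/1) = ρ/(μ−λ) = 0.4982/40.14 = 0.01241 hr
Wq(M/D/1) = ρ/(2(μ−λ)) = 0.006206 hr
Savings = 0.01241 − 0.006206 = 0.006206 hr

Final: 0.006206 hr


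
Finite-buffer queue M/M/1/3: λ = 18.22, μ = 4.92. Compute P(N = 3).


ρ = λ/μ = 18.22/4.92 = 3.7033
P_K = (1−ρ)ρ^K/(1−ρ^(K+1)) = (-2.7033·50.786678)/(1 − 188.075870)
= -137.289192/-187.075870 = 0.733869

Final: 0.733869


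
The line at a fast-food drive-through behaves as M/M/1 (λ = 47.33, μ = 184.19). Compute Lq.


ρ = 47.33/184.19 = 0.2570
Lq = ρ²/(1−ρ) = 0.06603/0.7430 = 0.08886

Final: 0.08886


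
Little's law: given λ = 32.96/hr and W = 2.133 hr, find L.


L = λW = 32.96·2.133 = 70.3037

Final: 70.3037


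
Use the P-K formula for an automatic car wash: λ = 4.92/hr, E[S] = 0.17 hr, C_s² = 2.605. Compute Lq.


ρ = λ·E[S] = 4.92·0.17 = 0.8364
Lq = ρ²(1+C_s²)/(2(1−ρ)) = 0.6996·(1+2.605)/(2·0.1636)
= 0.6996·3.6050/0.3272 = 7.70762

Final: 7.70762


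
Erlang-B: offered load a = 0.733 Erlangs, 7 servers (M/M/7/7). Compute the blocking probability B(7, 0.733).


B(c,a) = (a^c/c!) / Σ_{k=0}^{c} a^k/k!
a^7/7! = 0.00002256
Σ terms (k=0..7): 1.00000 + 0.73300 + 0.26864 + 0.06564 + 0.01203 + 0.001763 + 0.0002154 + 0.00002256 = 2.081313
B = 0.00002256/2.081313 = 0.00001084

Final: 0.00001084


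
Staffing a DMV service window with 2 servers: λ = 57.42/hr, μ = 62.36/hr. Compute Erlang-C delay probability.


a = λ/μ = 0.9208; ρ = a/2 = 0.4604
P₀ = 0.369496 (from M/M/c formula)
C(c,a) = [a^c/(c!(1−ρ))]·P₀ = [0.84784/(2·0.5396)]·0.369496
= 0.78561·0.369496 = 0.290279

Final: 0.290279


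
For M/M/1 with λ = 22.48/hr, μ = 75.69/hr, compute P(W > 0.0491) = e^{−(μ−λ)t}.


W ~ Exponential(μ−λ) for M/M/1.
μ − λ = 75.69 − 22.48 = 53.2100
P(W > t) = e^{−(μ−λ)t} = e^{−2.6126} = 0.073343

Final: 0.073343


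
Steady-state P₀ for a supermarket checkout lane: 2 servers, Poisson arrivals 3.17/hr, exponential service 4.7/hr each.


a = λ/μ = 3.17/4.7 = 0.6745; ρ = a/c = 0.3372
Σ_{k=0}^{1} a^k/k! (terms k=0..1) = 1.00000 + 0.67447 = 1.67447
Tail: a^2/(2!(1−ρ)) = 0.45491/(2·0.6628) = 0.34319
P₀ = 1/(1.67447 + 0.34319) = 1/2.01766 = 0.495625

Final: 0.495625
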